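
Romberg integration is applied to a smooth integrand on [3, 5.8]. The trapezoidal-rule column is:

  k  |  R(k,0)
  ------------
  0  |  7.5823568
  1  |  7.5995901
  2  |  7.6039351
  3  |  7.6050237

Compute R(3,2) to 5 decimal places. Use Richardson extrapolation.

7.60539

R(2,1) = (4·7.6039351 − 7.5995901) / 3 = 7.6053834
R(3,1) = (4·7.6050237 − 7.6039351) / 3 = 7.6053866
R(3,2) = 7.6053866 + (7.6053866 − 7.6053834)/15 = 7.6053868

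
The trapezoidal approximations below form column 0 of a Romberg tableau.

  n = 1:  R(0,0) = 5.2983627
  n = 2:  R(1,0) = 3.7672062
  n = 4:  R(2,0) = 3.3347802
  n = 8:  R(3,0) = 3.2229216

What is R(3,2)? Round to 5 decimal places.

Richardson extrapolation on the trapezoidal column (denominator 4−1=3):
R(2,1) = (4·3.3347802 − 3.7672062) / 3 = 3.1906382
R(3,1) = 3.2229216 + (3.2229216 − 3.3347802)/3 = 3.1856354
R(3,2) = 3.1856354 + (3.1856354 − 3.1906382)/15 = 3.1853019

3.18530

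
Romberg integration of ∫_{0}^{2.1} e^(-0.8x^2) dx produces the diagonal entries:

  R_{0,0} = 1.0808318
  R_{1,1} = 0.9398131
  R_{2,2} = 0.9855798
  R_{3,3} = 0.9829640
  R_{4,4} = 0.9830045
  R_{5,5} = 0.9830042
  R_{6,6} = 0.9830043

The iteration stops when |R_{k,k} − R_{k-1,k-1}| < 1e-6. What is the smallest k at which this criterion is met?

k = 5

|R_{1,1} − R_{0,0}| = 0.1410187 ≥ 1e-6
|R_{2,2} − R_{1,1}| = 0.0457667 ≥ 1e-6
|R_{3,3} − R_{2,2}| = 0.0026158 ≥ 1e-6
|R_{4,4} − R_{3,3}| = 0.0000405 ≥ 1e-6
|R_{5,5} − R_{4,4}| = 0.0000003 < 1e-6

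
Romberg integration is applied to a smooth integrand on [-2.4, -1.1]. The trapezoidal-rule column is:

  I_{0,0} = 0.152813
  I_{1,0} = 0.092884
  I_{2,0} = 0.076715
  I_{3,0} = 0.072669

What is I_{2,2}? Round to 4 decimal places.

Richardson extrapolation on the trapezoidal column (denominator 4−1=3):
I_{1,1} = (4·0.092884 − 0.152813) / 3 = 0.072908
I_{2,1} = 0.076715 + (0.076715 − 0.092884)/3 = 0.071325
I_{2,2} = (16·0.071325 − 0.072908) / 15 = 0.071219
(Column j=1 coincides with Simpson's rule on the same nodes.)

0.0712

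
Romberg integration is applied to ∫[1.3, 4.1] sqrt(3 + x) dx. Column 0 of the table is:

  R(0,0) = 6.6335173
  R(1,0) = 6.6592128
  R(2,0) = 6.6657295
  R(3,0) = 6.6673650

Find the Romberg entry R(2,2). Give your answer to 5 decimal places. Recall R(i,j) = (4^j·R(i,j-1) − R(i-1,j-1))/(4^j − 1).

6.66791

Richardson extrapolation on the trapezoidal column (denominator 4−1=3):
R(1,1) = 6.6592128 + (6.6592128 − 6.6335173)/3 = 6.6677780
R(2,1) = 6.6657295 + (6.6657295 − 6.6592128)/3 = 6.6679017
R(2,2) = 6.6679017 + (6.6679017 − 6.6677780)/15 = 6.6679099
(Column j=1 coincides with Simpson's rule on the same nodes.)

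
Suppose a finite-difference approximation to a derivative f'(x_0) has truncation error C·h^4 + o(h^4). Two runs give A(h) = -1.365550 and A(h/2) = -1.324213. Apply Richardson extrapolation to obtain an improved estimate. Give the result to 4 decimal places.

-1.3215

The leading error scales as h^4; refining by a factor of 2 reduces it by 2^4 = 16.
Extrapolated value = (16·A(h/2) − A(h)) / (16 − 1)
= (16·(-1.324213) − (-1.365550)) / 15
= -19.821858 / 15 = -1.321457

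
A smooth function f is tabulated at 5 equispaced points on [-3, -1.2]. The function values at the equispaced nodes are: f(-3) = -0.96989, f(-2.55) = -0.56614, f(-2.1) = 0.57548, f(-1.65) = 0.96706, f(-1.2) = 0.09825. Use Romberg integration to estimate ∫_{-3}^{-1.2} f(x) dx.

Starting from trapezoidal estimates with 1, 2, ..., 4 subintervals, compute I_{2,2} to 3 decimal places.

I_{0,0} (trapezoid, 1 panel, h=1.8000): -0.78448
I_{1,0} (trapezoid, 2 panels, h=0.9000): 0.12569
I_{2,0} (trapezoid, 4 panels, h=0.4500): 0.24326
I_{1,1} = 0.12569 + (0.12569 − (-0.78448))/3 = 0.42908
I_{2,1} = 0.24326 + (0.24326 − 0.12569)/3 = 0.28245
I_{2,2} = 0.28245 + (0.28245 − 0.42908)/15 = 0.27267

0.273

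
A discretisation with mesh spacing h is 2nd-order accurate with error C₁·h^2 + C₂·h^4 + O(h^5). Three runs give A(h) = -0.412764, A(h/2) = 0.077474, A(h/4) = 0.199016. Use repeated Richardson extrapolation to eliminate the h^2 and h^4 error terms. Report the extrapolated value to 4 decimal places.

0.2394

First eliminate the h^2 term (factor 2^2 = 4):
  B₁ = (4·0.077474 − (-0.412764))/3 = 0.240887
  B₂ = (4·0.199016 − 0.077474)/3 = 0.239530
Then eliminate the h^4 term (factor 2^4 = 16):
  (16·0.239530 − 0.240887)/15 = 0.239440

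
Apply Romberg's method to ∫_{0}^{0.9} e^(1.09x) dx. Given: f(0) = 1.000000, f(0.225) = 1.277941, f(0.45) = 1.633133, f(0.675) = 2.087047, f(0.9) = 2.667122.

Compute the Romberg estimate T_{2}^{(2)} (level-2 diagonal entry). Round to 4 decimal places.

1.5295

T_{0}^{(0)} (trapezoid, 1 panel, h=0.9000): 1.650205
T_{1}^{(0)} (trapezoid, 2 panels, h=0.4500): 1.560012
T_{2}^{(0)} (trapezoid, 4 panels, h=0.2250): 1.537128
T_{1}^{(1)} = 1.560012 + (1.560012 − 1.650205)/3 = 1.529948
T_{2}^{(1)} = 1.537128 + (1.537128 − 1.560012)/3 = 1.529500
T_{2}^{(2)} = 1.529500 + (1.529500 − 1.529948)/15 = 1.529470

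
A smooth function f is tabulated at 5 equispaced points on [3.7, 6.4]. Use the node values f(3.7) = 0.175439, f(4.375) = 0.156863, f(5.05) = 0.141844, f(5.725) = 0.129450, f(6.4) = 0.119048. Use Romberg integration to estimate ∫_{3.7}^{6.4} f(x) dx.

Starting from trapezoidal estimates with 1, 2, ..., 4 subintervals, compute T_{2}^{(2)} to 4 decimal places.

T_{0}^{(0)} (trapezoid, 1 panel, h=2.7000): 0.397557
T_{1}^{(0)} (trapezoid, 2 panels, h=1.3500): 0.390268
T_{2}^{(0)} (trapezoid, 4 panels, h=0.6750): 0.388395
T_{1}^{(1)} = 0.390268 + (0.390268 − 0.397557)/3 = 0.387838
T_{2}^{(1)} = 0.388395 + (0.388395 − 0.390268)/3 = 0.387771
T_{2}^{(2)} = 0.387771 + (0.387771 − 0.387838)/15 = 0.387767

0.3878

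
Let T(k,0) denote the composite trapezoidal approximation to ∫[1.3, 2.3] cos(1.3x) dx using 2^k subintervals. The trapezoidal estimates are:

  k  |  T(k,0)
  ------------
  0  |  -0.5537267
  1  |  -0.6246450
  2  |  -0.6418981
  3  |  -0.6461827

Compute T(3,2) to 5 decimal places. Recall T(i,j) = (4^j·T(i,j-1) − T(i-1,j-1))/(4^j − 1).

T(2,1) = (4·(-0.6418981) − (-0.6246450)) / 3 = -0.6476491
T(3,1) = (4·(-0.6461827) − (-0.6418981)) / 3 = -0.6476109
T(3,2) = -0.6476109 + (-0.6476109 − (-0.6476491))/15 = -0.6476084

-0.64761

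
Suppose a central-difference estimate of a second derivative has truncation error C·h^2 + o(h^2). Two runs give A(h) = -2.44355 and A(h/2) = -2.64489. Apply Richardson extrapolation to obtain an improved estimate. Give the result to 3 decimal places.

-2.712

The leading error scales as h^2; refining by a factor of 2 reduces it by 2^2 = 4.
Extrapolated value = (4·A(h/2) − A(h)) / (4 − 1)
= (4·(-2.64489) − (-2.44355)) / 3
= -8.13601 / 3 = -2.71200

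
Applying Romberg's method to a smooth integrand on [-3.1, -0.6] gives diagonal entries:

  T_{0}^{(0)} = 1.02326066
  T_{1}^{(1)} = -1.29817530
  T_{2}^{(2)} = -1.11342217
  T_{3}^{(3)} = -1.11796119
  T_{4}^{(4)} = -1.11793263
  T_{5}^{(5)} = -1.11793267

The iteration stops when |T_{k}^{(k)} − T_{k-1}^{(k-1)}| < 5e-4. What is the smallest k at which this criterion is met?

|T_{1}^{(1)} − T_{0}^{(0)}| = 2.32143596 ≥ 5e-4
|T_{2}^{(2)} − T_{1}^{(1)}| = 0.18475313 ≥ 5e-4
|T_{3}^{(3)} − T_{2}^{(2)}| = 0.00453902 ≥ 5e-4
|T_{4}^{(4)} − T_{3}^{(3)}| = 0.00002856 < 5e-4

k = 4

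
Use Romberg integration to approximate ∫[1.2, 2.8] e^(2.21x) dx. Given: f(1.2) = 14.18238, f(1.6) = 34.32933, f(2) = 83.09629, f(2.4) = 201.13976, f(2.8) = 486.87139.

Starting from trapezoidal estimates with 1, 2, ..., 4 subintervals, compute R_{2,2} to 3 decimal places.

R_{0,0} (trapezoid, 1 panel, h=1.6000): 400.84302
R_{1,0} (trapezoid, 2 panels, h=0.8000): 266.89854
R_{2,0} (trapezoid, 4 panels, h=0.4000): 227.63691
R_{1,1} = 266.89854 + (266.89854 − 400.84302)/3 = 222.25038
R_{2,1} = 227.63691 + (227.63691 − 266.89854)/3 = 214.54970
R_{2,2} = 214.54970 + (214.54970 − 222.25038)/15 = 214.03632

214.036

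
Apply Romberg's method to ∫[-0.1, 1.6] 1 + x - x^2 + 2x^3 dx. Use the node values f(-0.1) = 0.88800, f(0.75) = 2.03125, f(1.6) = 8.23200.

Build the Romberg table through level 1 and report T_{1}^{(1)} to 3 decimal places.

4.886

T_{0}^{(0)} (trapezoid, 1 panel, h=1.7000): 7.75200
T_{1}^{(0)} (trapezoid, 2 panels, h=0.8500): 5.60256
T_{1}^{(1)} = 5.60256 + (5.60256 − 7.75200)/3 = 4.88608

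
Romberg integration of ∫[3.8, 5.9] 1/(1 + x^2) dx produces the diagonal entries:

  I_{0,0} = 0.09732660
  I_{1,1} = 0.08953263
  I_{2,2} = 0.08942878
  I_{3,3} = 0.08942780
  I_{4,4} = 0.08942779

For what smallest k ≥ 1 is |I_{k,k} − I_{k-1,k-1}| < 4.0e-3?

|I_{1,1} − I_{0,0}| = 0.00779397 ≥ 4.0e-3
|I_{2,2} − I_{1,1}| = 0.00010385 < 4.0e-3

k = 2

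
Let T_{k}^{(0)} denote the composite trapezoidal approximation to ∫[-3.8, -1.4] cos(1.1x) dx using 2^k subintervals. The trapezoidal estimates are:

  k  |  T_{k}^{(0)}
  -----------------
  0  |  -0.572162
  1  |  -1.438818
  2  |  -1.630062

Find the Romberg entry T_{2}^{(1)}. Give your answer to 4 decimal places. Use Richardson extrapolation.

Richardson extrapolation on the trapezoidal column (denominator 4−1=3):
T_{2}^{(1)} = (4·(-1.630062) − (-1.438818)) / 3 = -1.693810

-1.6938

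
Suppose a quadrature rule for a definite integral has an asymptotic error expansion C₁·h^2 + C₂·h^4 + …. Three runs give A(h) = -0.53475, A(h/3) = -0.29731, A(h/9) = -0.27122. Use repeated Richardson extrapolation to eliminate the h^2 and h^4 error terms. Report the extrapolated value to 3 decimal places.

First eliminate the h^2 term (factor 3^2 = 9):
  B₁ = (9·(-0.29731) − (-0.53475))/8 = -0.26763
  B₂ = (9·(-0.27122) − (-0.29731))/8 = -0.26796
Then eliminate the h^4 term (factor 3^4 = 81):
  (81·(-0.26796) − (-0.26763))/80 = -0.26796

-0.268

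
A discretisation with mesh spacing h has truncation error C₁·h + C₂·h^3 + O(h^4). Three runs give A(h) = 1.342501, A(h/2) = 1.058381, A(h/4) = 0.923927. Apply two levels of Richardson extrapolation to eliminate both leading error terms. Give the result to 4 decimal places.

First eliminate the h term (factor 2^1 = 2):
  B₁ = (2·1.058381 − 1.342501)/1 = 0.774261
  B₂ = (2·0.923927 − 1.058381)/1 = 0.789473
Then eliminate the h^3 term (factor 2^3 = 8):
  (8·0.789473 − 0.774261)/7 = 0.791646

0.7916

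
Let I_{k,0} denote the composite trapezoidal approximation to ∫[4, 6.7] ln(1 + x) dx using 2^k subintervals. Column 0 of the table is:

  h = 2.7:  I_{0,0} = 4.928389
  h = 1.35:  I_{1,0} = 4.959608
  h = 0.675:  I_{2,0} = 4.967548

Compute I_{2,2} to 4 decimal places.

4.9702

Richardson extrapolation on the trapezoidal column (denominator 4−1=3):
I_{1,1} = (4·4.959608 − 4.928389) / 3 = 4.970014
I_{2,1} = 4.967548 + (4.967548 − 4.959608)/3 = 4.970195
I_{2,2} = 4.970195 + (4.970195 − 4.970014)/15 = 4.970207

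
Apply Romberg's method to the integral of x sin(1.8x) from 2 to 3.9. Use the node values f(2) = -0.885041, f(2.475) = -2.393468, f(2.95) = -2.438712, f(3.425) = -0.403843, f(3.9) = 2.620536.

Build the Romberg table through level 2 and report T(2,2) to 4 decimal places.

-2.2511

T(0,0) (trapezoid, 1 panel, h=1.9000): 1.648720
T(1,0) (trapezoid, 2 panels, h=0.9500): -1.492416
T(2,0) (trapezoid, 4 panels, h=0.4750): -2.074931
T(1,1) = -1.492416 + (-1.492416 − 1.648720)/3 = -2.539461
T(2,1) = -2.074931 + (-2.074931 − (-1.492416))/3 = -2.269103
T(2,2) = -2.269103 + (-2.269103 − (-2.539461))/15 = -2.251079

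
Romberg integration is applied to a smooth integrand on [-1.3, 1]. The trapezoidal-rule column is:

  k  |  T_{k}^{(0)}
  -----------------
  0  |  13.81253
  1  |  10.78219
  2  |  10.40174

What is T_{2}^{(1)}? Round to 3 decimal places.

T_{2}^{(1)} = 10.40174 + (10.40174 − 10.78219)/3 = 10.27492
(Column j=1 coincides with Simpson's rule on the same nodes.)

10.275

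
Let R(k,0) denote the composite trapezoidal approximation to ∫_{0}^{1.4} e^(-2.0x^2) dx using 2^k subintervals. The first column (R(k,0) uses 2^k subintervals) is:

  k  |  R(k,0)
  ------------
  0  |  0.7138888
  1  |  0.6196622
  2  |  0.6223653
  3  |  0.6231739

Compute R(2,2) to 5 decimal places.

0.62560

R(1,1) = (4·0.6196622 − 0.7138888) / 3 = 0.5882533
R(2,1) = 0.6223653 + (0.6223653 − 0.6196622)/3 = 0.6232663
R(2,2) = (16·0.6232663 − 0.5882533) / 15 = 0.6256005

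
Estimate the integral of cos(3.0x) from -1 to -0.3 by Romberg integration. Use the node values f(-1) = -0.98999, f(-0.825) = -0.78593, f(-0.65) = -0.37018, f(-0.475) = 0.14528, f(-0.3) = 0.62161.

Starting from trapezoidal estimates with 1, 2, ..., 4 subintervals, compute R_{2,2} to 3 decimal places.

R_{0,0} (trapezoid, 1 panel, h=0.7000): -0.12893
R_{1,0} (trapezoid, 2 panels, h=0.3500): -0.19403
R_{2,0} (trapezoid, 4 panels, h=0.1750): -0.20913
R_{1,1} = -0.19403 + (-0.19403 − (-0.12893))/3 = -0.21573
R_{2,1} = -0.20913 + (-0.20913 − (-0.19403))/3 = -0.21416
R_{2,2} = -0.21416 + (-0.21416 − (-0.21573))/15 = -0.21406

-0.214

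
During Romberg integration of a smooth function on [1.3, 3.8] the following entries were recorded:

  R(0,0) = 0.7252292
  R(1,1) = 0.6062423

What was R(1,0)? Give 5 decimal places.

0.63599

From R(1,1) = (4·R(1,0) − R(0,0))/3, solve for R(1,0):
4·R(1,0) = 3·0.6062423 + 0.7252292 = 2.5439561
R(1,0) = 0.6359890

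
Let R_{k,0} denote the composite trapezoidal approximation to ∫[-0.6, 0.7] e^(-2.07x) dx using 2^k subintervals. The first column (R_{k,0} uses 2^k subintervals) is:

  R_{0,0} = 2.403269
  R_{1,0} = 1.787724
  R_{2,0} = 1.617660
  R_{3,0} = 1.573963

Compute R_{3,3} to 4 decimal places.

Richardson extrapolation on the trapezoidal column (denominator 4−1=3):
R_{1,1} = (4·1.787724 − 2.403269) / 3 = 1.582542
R_{2,1} = (4·1.617660 − 1.787724) / 3 = 1.560972
R_{3,1} = (4·1.573963 − 1.617660) / 3 = 1.559397
R_{2,2} = 1.560972 + (1.560972 − 1.582542)/15 = 1.559534
R_{3,2} = 1.559397 + (1.559397 − 1.560972)/15 = 1.559292
R_{3,3} = (64·1.559292 − 1.559534) / 63 = 1.559288

1.5593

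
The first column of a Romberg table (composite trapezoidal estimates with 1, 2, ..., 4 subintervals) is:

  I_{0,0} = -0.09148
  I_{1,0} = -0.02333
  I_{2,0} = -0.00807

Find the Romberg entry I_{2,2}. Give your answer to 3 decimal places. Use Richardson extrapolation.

-0.003

Richardson extrapolation on the trapezoidal column (denominator 4−1=3):
I_{1,1} = -0.02333 + (-0.02333 − (-0.09148))/3 = -0.00061
I_{2,1} = -0.00807 + (-0.00807 − (-0.02333))/3 = -0.00298
I_{2,2} = -0.00298 + (-0.00298 − (-0.00061))/15 = -0.00314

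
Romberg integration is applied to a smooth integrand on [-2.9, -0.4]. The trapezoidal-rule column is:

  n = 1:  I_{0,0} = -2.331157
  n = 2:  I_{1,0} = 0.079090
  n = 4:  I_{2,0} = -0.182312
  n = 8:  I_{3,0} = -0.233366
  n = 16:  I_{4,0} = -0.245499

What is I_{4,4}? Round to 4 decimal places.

I_{1,1} = (4·0.079090 − (-2.331157)) / 3 = 0.882506
I_{2,1} = (4·(-0.182312) − 0.079090) / 3 = -0.269446
I_{3,1} = (4·(-0.233366) − (-0.182312)) / 3 = -0.250384
I_{4,1} = (4·(-0.245499) − (-0.233366)) / 3 = -0.249543
I_{2,2} = (16·(-0.269446) − 0.882506) / 15 = -0.346243
I_{3,2} = (16·(-0.250384) − (-0.269446)) / 15 = -0.249113
I_{4,2} = (16·(-0.249543) − (-0.250384)) / 15 = -0.249487
I_{3,3} = -0.249113 + (-0.249113 − (-0.346243))/63 = -0.247571
I_{4,3} = -0.249487 + (-0.249487 − (-0.249113))/63 = -0.249493
I_{4,4} = (256·(-0.249493) − (-0.247571)) / 255 = -0.249501

-0.2495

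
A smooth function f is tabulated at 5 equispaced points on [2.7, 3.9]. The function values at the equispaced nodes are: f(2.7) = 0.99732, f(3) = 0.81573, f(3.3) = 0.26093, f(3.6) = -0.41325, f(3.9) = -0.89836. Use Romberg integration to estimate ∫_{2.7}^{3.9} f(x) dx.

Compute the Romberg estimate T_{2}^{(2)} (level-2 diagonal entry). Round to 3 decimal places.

T_{0}^{(0)} (trapezoid, 1 panel, h=1.2000): 0.05938
T_{1}^{(0)} (trapezoid, 2 panels, h=0.6000): 0.18625
T_{2}^{(0)} (trapezoid, 4 panels, h=0.3000): 0.21387
T_{1}^{(1)} = 0.18625 + (0.18625 − 0.05938)/3 = 0.22854
T_{2}^{(1)} = 0.21387 + (0.21387 − 0.18625)/3 = 0.22308
T_{2}^{(2)} = 0.22308 + (0.22308 − 0.22854)/15 = 0.22272

0.223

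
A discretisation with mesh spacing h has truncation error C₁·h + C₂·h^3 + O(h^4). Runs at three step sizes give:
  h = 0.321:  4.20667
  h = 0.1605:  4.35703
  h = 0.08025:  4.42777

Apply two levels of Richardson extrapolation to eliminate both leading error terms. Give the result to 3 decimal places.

4.497

First eliminate the h term (factor 2^1 = 2):
  B₁ = (2·4.35703 − 4.20667)/1 = 4.50739
  B₂ = (2·4.42777 − 4.35703)/1 = 4.49851
Then eliminate the h^3 term (factor 2^3 = 8):
  (8·4.49851 − 4.50739)/7 = 4.49724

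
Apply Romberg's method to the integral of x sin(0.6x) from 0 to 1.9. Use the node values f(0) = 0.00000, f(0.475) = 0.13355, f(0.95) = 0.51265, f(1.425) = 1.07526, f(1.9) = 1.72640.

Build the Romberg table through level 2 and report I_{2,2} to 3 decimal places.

1.202

I_{0,0} (trapezoid, 1 panel, h=1.9000): 1.64008
I_{1,0} (trapezoid, 2 panels, h=0.9500): 1.30706
I_{2,0} (trapezoid, 4 panels, h=0.4750): 1.22771
I_{1,1} = 1.30706 + (1.30706 − 1.64008)/3 = 1.19605
I_{2,1} = 1.22771 + (1.22771 − 1.30706)/3 = 1.20126
I_{2,2} = 1.20126 + (1.20126 − 1.19605)/15 = 1.20161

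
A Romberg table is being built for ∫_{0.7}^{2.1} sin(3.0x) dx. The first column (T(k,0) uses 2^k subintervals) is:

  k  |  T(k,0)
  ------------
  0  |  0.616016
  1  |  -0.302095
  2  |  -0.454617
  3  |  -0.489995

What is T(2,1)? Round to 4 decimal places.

-0.5055

Richardson extrapolation on the trapezoidal column (denominator 4−1=3):
T(2,1) = -0.454617 + (-0.454617 − (-0.302095))/3 = -0.505458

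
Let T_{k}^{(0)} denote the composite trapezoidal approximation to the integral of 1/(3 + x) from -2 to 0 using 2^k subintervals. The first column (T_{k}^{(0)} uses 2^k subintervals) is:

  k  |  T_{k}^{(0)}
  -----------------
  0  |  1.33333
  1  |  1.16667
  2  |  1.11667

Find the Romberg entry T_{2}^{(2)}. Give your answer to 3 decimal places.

Richardson extrapolation on the trapezoidal column (denominator 4−1=3):
T_{1}^{(1)} = 1.16667 + (1.16667 − 1.33333)/3 = 1.11112
T_{2}^{(1)} = (4·1.11667 − 1.16667) / 3 = 1.10000
T_{2}^{(2)} = 1.10000 + (1.10000 − 1.11112)/15 = 1.09926

1.099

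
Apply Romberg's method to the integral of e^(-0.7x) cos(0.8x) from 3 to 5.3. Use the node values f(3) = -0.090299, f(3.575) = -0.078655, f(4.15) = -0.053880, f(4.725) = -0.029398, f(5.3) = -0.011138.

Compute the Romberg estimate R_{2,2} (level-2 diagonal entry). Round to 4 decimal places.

R_{0,0} (trapezoid, 1 panel, h=2.3000): -0.116653
R_{1,0} (trapezoid, 2 panels, h=1.1500): -0.120288
R_{2,0} (trapezoid, 4 panels, h=0.5750): -0.122275
R_{1,1} = -0.120288 + (-0.120288 − (-0.116653))/3 = -0.121500
R_{2,1} = -0.122275 + (-0.122275 − (-0.120288))/3 = -0.122937
R_{2,2} = -0.122937 + (-0.122937 − (-0.121500))/15 = -0.123033

-0.1230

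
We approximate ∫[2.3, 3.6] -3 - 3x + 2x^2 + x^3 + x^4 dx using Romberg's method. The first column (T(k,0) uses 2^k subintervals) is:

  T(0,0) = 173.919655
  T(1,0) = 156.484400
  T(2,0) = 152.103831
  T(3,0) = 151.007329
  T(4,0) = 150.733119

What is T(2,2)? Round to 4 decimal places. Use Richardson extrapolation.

150.6417

Richardson extrapolation on the trapezoidal column (denominator 4−1=3):
T(1,1) = (4·156.484400 − 173.919655) / 3 = 150.672648
T(2,1) = 152.103831 + (152.103831 − 156.484400)/3 = 150.643641
T(2,2) = (16·150.643641 − 150.672648) / 15 = 150.641707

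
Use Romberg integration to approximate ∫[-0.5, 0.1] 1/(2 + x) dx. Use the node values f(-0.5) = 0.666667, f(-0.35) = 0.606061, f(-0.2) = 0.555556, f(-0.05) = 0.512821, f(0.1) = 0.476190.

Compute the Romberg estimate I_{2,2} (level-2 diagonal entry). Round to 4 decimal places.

I_{0,0} (trapezoid, 1 panel, h=0.6000): 0.342857
I_{1,0} (trapezoid, 2 panels, h=0.3000): 0.338095
I_{2,0} (trapezoid, 4 panels, h=0.1500): 0.336880
I_{1,1} = 0.338095 + (0.338095 − 0.342857)/3 = 0.336508
I_{2,1} = 0.336880 + (0.336880 − 0.338095)/3 = 0.336475
I_{2,2} = 0.336475 + (0.336475 − 0.336508)/15 = 0.336473

0.3365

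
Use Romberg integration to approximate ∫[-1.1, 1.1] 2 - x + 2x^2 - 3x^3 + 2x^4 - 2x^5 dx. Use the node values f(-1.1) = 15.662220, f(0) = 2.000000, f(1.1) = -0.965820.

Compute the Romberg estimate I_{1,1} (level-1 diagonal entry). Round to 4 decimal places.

I_{0,0} (trapezoid, 1 panel, h=2.2000): 16.166040
I_{1,0} (trapezoid, 2 panels, h=1.1000): 10.283020
I_{1,1} = 10.283020 + (10.283020 − 16.166040)/3 = 8.322013

8.3220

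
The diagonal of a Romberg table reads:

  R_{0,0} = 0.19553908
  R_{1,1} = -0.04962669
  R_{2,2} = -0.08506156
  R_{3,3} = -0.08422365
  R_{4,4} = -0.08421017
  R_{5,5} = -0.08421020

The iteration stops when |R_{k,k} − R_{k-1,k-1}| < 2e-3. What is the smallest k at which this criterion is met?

k = 3

|R_{1,1} − R_{0,0}| = 0.24516577 ≥ 2e-3
|R_{2,2} − R_{1,1}| = 0.03543487 ≥ 2e-3
|R_{3,3} − R_{2,2}| = 0.00083791 < 2e-3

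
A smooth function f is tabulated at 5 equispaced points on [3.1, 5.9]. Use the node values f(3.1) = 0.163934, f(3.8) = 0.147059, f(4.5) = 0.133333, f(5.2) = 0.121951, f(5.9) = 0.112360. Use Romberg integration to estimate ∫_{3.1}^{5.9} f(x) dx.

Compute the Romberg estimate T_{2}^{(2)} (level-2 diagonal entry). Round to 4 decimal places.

T_{0}^{(0)} (trapezoid, 1 panel, h=2.8000): 0.386812
T_{1}^{(0)} (trapezoid, 2 panels, h=1.4000): 0.380072
T_{2}^{(0)} (trapezoid, 4 panels, h=0.7000): 0.378343
T_{1}^{(1)} = 0.380072 + (0.380072 − 0.386812)/3 = 0.377825
T_{2}^{(1)} = 0.378343 + (0.378343 − 0.380072)/3 = 0.377767
T_{2}^{(2)} = 0.377767 + (0.377767 − 0.377825)/15 = 0.377763

0.3778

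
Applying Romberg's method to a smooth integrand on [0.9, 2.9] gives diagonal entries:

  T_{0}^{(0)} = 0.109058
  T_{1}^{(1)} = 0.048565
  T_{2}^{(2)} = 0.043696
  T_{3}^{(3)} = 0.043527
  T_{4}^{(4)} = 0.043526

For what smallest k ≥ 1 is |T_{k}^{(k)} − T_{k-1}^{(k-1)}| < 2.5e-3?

|T_{1}^{(1)} − T_{0}^{(0)}| = 0.060493 ≥ 2.5e-3
|T_{2}^{(2)} − T_{1}^{(1)}| = 0.004869 ≥ 2.5e-3
|T_{3}^{(3)} − T_{2}^{(2)}| = 0.000169 < 2.5e-3

k = 3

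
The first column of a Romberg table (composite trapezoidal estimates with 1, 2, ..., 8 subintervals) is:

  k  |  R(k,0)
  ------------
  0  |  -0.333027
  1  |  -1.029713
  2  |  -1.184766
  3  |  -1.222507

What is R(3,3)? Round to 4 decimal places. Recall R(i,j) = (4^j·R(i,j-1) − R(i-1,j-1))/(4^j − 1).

Richardson extrapolation on the trapezoidal column (denominator 4−1=3):
R(1,1) = (4·(-1.029713) − (-0.333027)) / 3 = -1.261942
R(2,1) = -1.184766 + (-1.184766 − (-1.029713))/3 = -1.236450
R(3,1) = -1.222507 + (-1.222507 − (-1.184766))/3 = -1.235087
R(2,2) = (16·(-1.236450) − (-1.261942)) / 15 = -1.234751
R(3,2) = -1.235087 + (-1.235087 − (-1.236450))/15 = -1.234996
R(3,3) = -1.234996 + (-1.234996 − (-1.234751))/63 = -1.235000

-1.2350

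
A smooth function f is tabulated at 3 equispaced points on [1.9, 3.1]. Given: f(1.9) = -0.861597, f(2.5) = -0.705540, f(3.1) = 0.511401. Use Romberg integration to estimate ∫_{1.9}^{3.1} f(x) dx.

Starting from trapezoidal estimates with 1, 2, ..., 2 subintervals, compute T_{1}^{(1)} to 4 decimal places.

-0.6345

T_{0}^{(0)} (trapezoid, 1 panel, h=1.2000): -0.210118
T_{1}^{(0)} (trapezoid, 2 panels, h=0.6000): -0.528383
T_{1}^{(1)} = -0.528383 + (-0.528383 − (-0.210118))/3 = -0.634471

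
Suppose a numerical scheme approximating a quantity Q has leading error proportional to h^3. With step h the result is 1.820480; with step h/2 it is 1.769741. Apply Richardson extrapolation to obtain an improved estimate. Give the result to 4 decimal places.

Extrapolated value = (8·A(h/2) − A(h)) / (8 − 1)
= (8·1.769741 − 1.820480) / 7
= 12.337448 / 7 = 1.762493

1.7625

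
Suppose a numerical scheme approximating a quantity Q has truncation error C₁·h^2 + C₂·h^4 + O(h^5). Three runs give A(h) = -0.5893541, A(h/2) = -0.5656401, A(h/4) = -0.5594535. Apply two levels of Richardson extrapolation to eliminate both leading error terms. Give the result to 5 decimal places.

First eliminate the h^2 term (factor 2^2 = 4):
  B₁ = (4·(-0.5656401) − (-0.5893541))/3 = -0.5577354
  B₂ = (4·(-0.5594535) − (-0.5656401))/3 = -0.5573913
Then eliminate the h^4 term (factor 2^4 = 16):
  (16·(-0.5573913) − (-0.5577354))/15 = -0.5573684

-0.55737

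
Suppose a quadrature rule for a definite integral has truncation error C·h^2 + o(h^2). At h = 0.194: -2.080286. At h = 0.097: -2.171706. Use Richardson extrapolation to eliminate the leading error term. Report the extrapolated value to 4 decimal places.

The leading error scales as h^2; refining by a factor of 2 reduces it by 2^2 = 4.
Extrapolated value = (4·A(h/2) − A(h)) / (4 − 1)
= (4·(-2.171706) − (-2.080286)) / 3
= -6.606538 / 3 = -2.202179

-2.2022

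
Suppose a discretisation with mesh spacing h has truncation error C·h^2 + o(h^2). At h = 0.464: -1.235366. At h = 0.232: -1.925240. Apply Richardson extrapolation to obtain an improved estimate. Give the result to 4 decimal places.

The leading error scales as h^2; refining by a factor of 2 reduces it by 2^2 = 4.
Extrapolated value = (4·A(h/2) − A(h)) / (4 − 1)
= (4·(-1.925240) − (-1.235366)) / 3
= -6.465594 / 3 = -2.155198

-2.1552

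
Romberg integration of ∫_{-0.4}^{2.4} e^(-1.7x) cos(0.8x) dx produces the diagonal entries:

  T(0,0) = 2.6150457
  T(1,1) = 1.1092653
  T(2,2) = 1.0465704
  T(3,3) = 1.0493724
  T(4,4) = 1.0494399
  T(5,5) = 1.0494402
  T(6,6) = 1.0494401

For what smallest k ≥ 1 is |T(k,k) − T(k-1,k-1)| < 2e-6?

k = 5

|T(1,1) − T(0,0)| = 1.5057804 ≥ 2e-6
|T(2,2) − T(1,1)| = 0.0626949 ≥ 2e-6
|T(3,3) − T(2,2)| = 0.0028020 ≥ 2e-6
|T(4,4) − T(3,3)| = 0.0000675 ≥ 2e-6
|T(5,5) − T(4,4)| = 0.0000003 < 2e-6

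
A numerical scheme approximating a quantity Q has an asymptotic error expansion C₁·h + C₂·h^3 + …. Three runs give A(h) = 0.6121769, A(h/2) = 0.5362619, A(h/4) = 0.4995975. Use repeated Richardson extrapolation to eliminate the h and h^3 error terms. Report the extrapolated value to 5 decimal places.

0.46330

First eliminate the h term (factor 2^1 = 2):
  B₁ = (2·0.5362619 − 0.6121769)/1 = 0.4603469
  B₂ = (2·0.4995975 − 0.5362619)/1 = 0.4629331
Then eliminate the h^3 term (factor 2^3 = 8):
  (8·0.4629331 − 0.4603469)/7 = 0.4633026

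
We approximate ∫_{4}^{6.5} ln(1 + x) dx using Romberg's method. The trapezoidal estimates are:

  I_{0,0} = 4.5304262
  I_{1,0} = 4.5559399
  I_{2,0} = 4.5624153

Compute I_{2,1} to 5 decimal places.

4.56457

Richardson extrapolation on the trapezoidal column (denominator 4−1=3):
I_{2,1} = (4·4.5624153 − 4.5559399) / 3 = 4.5645738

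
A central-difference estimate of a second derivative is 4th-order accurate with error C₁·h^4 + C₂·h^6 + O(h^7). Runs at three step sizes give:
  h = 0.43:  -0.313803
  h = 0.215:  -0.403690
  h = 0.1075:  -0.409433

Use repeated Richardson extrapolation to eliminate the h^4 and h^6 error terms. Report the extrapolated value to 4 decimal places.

First eliminate the h^4 term (factor 2^4 = 16):
  B₁ = (16·(-0.403690) − (-0.313803))/15 = -0.409682
  B₂ = (16·(-0.409433) − (-0.403690))/15 = -0.409816
Then eliminate the h^6 term (factor 2^6 = 64):
  (64·(-0.409816) − (-0.409682))/63 = -0.409818

-0.4098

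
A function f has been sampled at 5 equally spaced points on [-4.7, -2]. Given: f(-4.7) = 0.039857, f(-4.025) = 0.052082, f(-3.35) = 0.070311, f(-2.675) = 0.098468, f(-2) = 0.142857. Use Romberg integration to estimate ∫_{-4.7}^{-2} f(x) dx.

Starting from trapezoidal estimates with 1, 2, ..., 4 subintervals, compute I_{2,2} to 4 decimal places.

I_{0,0} (trapezoid, 1 panel, h=2.7000): 0.246664
I_{1,0} (trapezoid, 2 panels, h=1.3500): 0.218252
I_{2,0} (trapezoid, 4 panels, h=0.6750): 0.210747
I_{1,1} = 0.218252 + (0.218252 − 0.246664)/3 = 0.208781
I_{2,1} = 0.210747 + (0.210747 − 0.218252)/3 = 0.208245
I_{2,2} = 0.208245 + (0.208245 − 0.208781)/15 = 0.208209

0.2082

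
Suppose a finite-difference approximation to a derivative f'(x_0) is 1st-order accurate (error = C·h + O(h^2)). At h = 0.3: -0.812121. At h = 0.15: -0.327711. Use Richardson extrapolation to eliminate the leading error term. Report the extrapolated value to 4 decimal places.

The leading error scales as h; refining by a factor of 2 reduces it by 2^1 = 2.
Extrapolated value = (2·A(h/2) − A(h)) / (2 − 1)
= (2·(-0.327711) − (-0.812121)) / 1
= 0.156699 / 1 = 0.156699

0.1567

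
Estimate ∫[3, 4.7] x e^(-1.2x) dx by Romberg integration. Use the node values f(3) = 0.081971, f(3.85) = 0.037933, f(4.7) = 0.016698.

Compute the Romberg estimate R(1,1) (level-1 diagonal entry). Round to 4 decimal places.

0.0709

R(0,0) (trapezoid, 1 panel, h=1.7000): 0.083869
R(1,0) (trapezoid, 2 panels, h=0.8500): 0.074177
R(1,1) = 0.074177 + (0.074177 − 0.083869)/3 = 0.070946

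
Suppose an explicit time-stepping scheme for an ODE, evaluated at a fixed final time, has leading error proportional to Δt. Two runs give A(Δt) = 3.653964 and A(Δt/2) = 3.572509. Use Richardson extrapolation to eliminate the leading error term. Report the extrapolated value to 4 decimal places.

The leading error scales as Δt; refining by a factor of 2 reduces it by 2^1 = 2.
Extrapolated value = (2·A(Δt/2) − A(Δt)) / (2 − 1)
= (2·3.572509 − 3.653964) / 1
= 3.491054 / 1 = 3.491054

3.4911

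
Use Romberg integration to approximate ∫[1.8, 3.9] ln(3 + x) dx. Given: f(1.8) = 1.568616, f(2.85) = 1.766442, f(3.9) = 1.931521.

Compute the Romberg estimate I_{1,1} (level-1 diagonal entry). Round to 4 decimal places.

3.6981

I_{0,0} (trapezoid, 1 panel, h=2.1000): 3.675144
I_{1,0} (trapezoid, 2 panels, h=1.0500): 3.692336
I_{1,1} = 3.692336 + (3.692336 − 3.675144)/3 = 3.698067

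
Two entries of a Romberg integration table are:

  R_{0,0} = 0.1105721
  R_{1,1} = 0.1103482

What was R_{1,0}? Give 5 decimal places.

From R_{1,1} = (4·R_{1,0} − R_{0,0})/3, solve for R_{1,0}:
4·R_{1,0} = 3·0.1103482 + 0.1105721 = 0.4416167
R_{1,0} = 0.1104042

0.11040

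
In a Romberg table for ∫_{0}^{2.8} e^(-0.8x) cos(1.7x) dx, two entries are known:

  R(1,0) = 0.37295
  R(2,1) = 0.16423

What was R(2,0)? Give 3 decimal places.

0.216

From R(2,1) = (4·R(2,0) − R(1,0))/3, solve for R(2,0):
4·R(2,0) = 3·0.16423 + 0.37295 = 0.86564
R(2,0) = 0.21641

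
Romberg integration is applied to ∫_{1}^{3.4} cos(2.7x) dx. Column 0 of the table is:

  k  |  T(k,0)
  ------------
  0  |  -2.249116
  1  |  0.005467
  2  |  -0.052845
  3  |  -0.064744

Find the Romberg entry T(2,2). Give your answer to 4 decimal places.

Richardson extrapolation on the trapezoidal column (denominator 4−1=3):
T(1,1) = (4·0.005467 − (-2.249116)) / 3 = 0.756995
T(2,1) = -0.052845 + (-0.052845 − 0.005467)/3 = -0.072282
T(2,2) = (16·(-0.072282) − 0.756995) / 15 = -0.127567
(Column j=1 coincides with Simpson's rule on the same nodes.)

-0.1276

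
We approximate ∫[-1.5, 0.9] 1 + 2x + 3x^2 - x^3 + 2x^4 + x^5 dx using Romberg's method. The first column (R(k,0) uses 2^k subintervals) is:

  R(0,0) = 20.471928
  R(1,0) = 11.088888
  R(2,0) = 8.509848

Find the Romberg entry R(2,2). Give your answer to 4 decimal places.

7.6294

R(1,1) = (4·11.088888 − 20.471928) / 3 = 7.961208
R(2,1) = 8.509848 + (8.509848 − 11.088888)/3 = 7.650168
R(2,2) = (16·7.650168 − 7.961208) / 15 = 7.629432
(Column j=1 coincides with Simpson's rule on the same nodes.)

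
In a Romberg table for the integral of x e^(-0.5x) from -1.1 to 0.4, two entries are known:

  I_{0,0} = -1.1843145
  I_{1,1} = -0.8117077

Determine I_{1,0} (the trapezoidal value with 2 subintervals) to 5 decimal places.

-0.90486

From I_{1,1} = (4·I_{1,0} − I_{0,0})/3, solve for I_{1,0}:
4·I_{1,0} = 3·(-0.8117077) + (-1.1843145) = -3.6194376
I_{1,0} = -0.9048594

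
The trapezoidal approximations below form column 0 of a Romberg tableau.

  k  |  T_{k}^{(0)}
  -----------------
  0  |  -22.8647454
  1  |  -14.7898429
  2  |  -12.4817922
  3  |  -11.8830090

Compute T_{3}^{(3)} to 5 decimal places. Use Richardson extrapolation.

T_{1}^{(1)} = (4·(-14.7898429) − (-22.8647454)) / 3 = -12.0982087
T_{2}^{(1)} = -12.4817922 + (-12.4817922 − (-14.7898429))/3 = -11.7124420
T_{3}^{(1)} = (4·(-11.8830090) − (-12.4817922)) / 3 = -11.6834146
T_{2}^{(2)} = -11.7124420 + (-11.7124420 − (-12.0982087))/15 = -11.6867242
T_{3}^{(2)} = (16·(-11.6834146) − (-11.7124420)) / 15 = -11.6814794
T_{3}^{(3)} = (64·(-11.6814794) − (-11.6867242)) / 63 = -11.6813961

-11.68140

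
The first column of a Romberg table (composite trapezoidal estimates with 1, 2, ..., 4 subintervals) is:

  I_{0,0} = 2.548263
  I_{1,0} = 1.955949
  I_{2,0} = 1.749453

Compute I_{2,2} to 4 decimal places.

1.6754

Richardson extrapolation on the trapezoidal column (denominator 4−1=3):
I_{1,1} = 1.955949 + (1.955949 − 2.548263)/3 = 1.758511
I_{2,1} = (4·1.749453 − 1.955949) / 3 = 1.680621
I_{2,2} = (16·1.680621 − 1.758511) / 15 = 1.675428
(Column j=1 coincides with Simpson's rule on the same nodes.)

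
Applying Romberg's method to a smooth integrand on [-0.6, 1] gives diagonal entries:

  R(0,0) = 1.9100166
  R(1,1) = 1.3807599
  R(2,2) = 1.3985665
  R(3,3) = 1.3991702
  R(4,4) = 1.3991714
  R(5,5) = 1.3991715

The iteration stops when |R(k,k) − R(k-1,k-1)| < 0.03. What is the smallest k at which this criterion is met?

|R(1,1) − R(0,0)| = 0.5292567 ≥ 0.03
|R(2,2) − R(1,1)| = 0.0178066 < 0.03

k = 2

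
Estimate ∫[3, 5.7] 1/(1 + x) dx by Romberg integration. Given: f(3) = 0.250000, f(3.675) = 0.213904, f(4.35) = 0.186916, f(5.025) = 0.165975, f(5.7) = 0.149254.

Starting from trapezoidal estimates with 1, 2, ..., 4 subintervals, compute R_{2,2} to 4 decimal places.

R_{0,0} (trapezoid, 1 panel, h=2.7000): 0.538993
R_{1,0} (trapezoid, 2 panels, h=1.3500): 0.521833
R_{2,0} (trapezoid, 4 panels, h=0.6750): 0.517335
R_{1,1} = 0.521833 + (0.521833 − 0.538993)/3 = 0.516113
R_{2,1} = 0.517335 + (0.517335 − 0.521833)/3 = 0.515836
R_{2,2} = 0.515836 + (0.515836 − 0.516113)/15 = 0.515818

0.5158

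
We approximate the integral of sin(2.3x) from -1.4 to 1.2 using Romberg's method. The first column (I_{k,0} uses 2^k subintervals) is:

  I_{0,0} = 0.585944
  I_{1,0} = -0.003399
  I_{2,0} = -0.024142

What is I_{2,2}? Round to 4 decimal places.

I_{1,1} = -0.003399 + (-0.003399 − 0.585944)/3 = -0.199847
I_{2,1} = (4·(-0.024142) − (-0.003399)) / 3 = -0.031056
I_{2,2} = (16·(-0.031056) − (-0.199847)) / 15 = -0.019803

-0.0198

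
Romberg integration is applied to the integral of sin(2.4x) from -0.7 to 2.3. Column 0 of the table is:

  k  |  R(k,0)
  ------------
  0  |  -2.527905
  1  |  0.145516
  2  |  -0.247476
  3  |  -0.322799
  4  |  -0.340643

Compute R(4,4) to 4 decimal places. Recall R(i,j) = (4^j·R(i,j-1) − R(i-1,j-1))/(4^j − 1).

Richardson extrapolation on the trapezoidal column (denominator 4−1=3):
R(1,1) = 0.145516 + (0.145516 − (-2.527905))/3 = 1.036656
R(2,1) = -0.247476 + (-0.247476 − 0.145516)/3 = -0.378473
R(3,1) = (4·(-0.322799) − (-0.247476)) / 3 = -0.347907
R(4,1) = (4·(-0.340643) − (-0.322799)) / 3 = -0.346591
R(2,2) = -0.378473 + (-0.378473 − 1.036656)/15 = -0.472815
R(3,2) = -0.347907 + (-0.347907 − (-0.378473))/15 = -0.345869
R(4,2) = -0.346591 + (-0.346591 − (-0.347907))/15 = -0.346503
R(3,3) = (64·(-0.345869) − (-0.472815)) / 63 = -0.343854
R(4,3) = (64·(-0.346503) − (-0.345869)) / 63 = -0.346513
R(4,4) = (256·(-0.346513) − (-0.343854)) / 255 = -0.346523
(Column j=1 coincides with Simpson's rule on the same nodes.)

-0.3465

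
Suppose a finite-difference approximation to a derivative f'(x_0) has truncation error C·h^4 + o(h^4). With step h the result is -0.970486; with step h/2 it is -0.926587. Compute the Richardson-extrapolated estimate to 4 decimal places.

The leading error scales as h^4; refining by a factor of 2 reduces it by 2^4 = 16.
Extrapolated value = (16·A(h/2) − A(h)) / (16 − 1)
= (16·(-0.926587) − (-0.970486)) / 15
= -13.854906 / 15 = -0.923660

-0.9237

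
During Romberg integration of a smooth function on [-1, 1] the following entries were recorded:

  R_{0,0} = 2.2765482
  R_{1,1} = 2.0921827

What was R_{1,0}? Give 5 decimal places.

2.13827

From R_{1,1} = (4·R_{1,0} − R_{0,0})/3, solve for R_{1,0}:
4·R_{1,0} = 3·2.0921827 + 2.2765482 = 8.5530963
R_{1,0} = 2.1382741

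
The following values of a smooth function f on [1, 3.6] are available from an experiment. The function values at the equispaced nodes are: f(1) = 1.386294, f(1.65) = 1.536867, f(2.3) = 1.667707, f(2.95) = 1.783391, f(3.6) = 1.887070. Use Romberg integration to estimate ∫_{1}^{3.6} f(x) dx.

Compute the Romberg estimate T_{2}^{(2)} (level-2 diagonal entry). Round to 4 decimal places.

T_{0}^{(0)} (trapezoid, 1 panel, h=2.6000): 4.255373
T_{1}^{(0)} (trapezoid, 2 panels, h=1.3000): 4.295706
T_{2}^{(0)} (trapezoid, 4 panels, h=0.6500): 4.306021
T_{1}^{(1)} = 4.295706 + (4.295706 − 4.255373)/3 = 4.309150
T_{2}^{(1)} = 4.306021 + (4.306021 − 4.295706)/3 = 4.309459
T_{2}^{(2)} = 4.309459 + (4.309459 − 4.309150)/15 = 4.309480

4.3095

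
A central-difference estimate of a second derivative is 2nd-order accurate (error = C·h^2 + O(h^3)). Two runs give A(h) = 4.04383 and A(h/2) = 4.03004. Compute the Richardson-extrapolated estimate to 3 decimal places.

4.025

Extrapolated value = (4·A(h/2) − A(h)) / (4 − 1)
= (4·4.03004 − 4.04383) / 3
= 12.07633 / 3 = 4.02544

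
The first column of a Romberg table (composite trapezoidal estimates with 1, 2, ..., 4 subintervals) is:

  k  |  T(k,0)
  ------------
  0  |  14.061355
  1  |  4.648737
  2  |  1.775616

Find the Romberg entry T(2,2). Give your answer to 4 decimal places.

T(1,1) = 4.648737 + (4.648737 − 14.061355)/3 = 1.511198
T(2,1) = 1.775616 + (1.775616 − 4.648737)/3 = 0.817909
T(2,2) = (16·0.817909 − 1.511198) / 15 = 0.771690

0.7717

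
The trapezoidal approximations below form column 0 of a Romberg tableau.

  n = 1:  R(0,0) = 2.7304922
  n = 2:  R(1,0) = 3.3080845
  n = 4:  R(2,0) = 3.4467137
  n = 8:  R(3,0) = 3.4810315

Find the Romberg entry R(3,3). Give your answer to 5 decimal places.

R(1,1) = (4·3.3080845 − 2.7304922) / 3 = 3.5006153
R(2,1) = 3.4467137 + (3.4467137 − 3.3080845)/3 = 3.4929234
R(3,1) = (4·3.4810315 − 3.4467137) / 3 = 3.4924708
R(2,2) = 3.4929234 + (3.4929234 − 3.5006153)/15 = 3.4924106
R(3,2) = (16·3.4924708 − 3.4929234) / 15 = 3.4924406
R(3,3) = (64·3.4924406 − 3.4924106) / 63 = 3.4924411

3.49244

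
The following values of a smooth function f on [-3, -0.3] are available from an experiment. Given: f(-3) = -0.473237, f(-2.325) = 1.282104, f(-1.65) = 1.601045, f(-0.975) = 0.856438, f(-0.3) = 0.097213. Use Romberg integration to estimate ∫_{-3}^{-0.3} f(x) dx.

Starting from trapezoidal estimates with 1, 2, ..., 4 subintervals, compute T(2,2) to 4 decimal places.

T(0,0) (trapezoid, 1 panel, h=2.7000): -0.507632
T(1,0) (trapezoid, 2 panels, h=1.3500): 1.907595
T(2,0) (trapezoid, 4 panels, h=0.6750): 2.397313
T(1,1) = 1.907595 + (1.907595 − (-0.507632))/3 = 2.712671
T(2,1) = 2.397313 + (2.397313 − 1.907595)/3 = 2.560552
T(2,2) = 2.560552 + (2.560552 − 2.712671)/15 = 2.550411

2.5504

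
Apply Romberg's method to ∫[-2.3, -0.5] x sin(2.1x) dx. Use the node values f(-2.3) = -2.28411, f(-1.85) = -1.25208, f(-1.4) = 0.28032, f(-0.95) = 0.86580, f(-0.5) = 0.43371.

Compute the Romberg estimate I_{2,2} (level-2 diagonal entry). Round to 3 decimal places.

-0.439

I_{0,0} (trapezoid, 1 panel, h=1.8000): -1.66536
I_{1,0} (trapezoid, 2 panels, h=0.9000): -0.58039
I_{2,0} (trapezoid, 4 panels, h=0.4500): -0.46402
I_{1,1} = -0.58039 + (-0.58039 − (-1.66536))/3 = -0.21873
I_{2,1} = -0.46402 + (-0.46402 − (-0.58039))/3 = -0.42523
I_{2,2} = -0.42523 + (-0.42523 − (-0.21873))/15 = -0.43900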